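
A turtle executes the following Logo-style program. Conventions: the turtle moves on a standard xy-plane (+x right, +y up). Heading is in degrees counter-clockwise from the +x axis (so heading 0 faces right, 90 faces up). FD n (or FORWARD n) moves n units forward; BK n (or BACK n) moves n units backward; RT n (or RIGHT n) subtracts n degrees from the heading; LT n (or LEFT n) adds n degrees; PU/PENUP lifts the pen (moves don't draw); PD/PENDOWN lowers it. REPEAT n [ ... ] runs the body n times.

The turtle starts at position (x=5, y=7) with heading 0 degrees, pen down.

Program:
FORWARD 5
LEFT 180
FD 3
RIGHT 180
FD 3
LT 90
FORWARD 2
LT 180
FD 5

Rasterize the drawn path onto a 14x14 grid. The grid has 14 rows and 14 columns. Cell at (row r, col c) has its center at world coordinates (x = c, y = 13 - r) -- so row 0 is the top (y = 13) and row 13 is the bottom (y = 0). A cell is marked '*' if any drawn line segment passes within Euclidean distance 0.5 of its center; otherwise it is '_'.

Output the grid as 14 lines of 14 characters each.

Segment 0: (5,7) -> (10,7)
Segment 1: (10,7) -> (7,7)
Segment 2: (7,7) -> (10,7)
Segment 3: (10,7) -> (10,9)
Segment 4: (10,9) -> (10,4)

Answer: ______________
______________
______________
______________
__________*___
__________*___
_____******___
__________*___
__________*___
__________*___
______________
______________
______________
______________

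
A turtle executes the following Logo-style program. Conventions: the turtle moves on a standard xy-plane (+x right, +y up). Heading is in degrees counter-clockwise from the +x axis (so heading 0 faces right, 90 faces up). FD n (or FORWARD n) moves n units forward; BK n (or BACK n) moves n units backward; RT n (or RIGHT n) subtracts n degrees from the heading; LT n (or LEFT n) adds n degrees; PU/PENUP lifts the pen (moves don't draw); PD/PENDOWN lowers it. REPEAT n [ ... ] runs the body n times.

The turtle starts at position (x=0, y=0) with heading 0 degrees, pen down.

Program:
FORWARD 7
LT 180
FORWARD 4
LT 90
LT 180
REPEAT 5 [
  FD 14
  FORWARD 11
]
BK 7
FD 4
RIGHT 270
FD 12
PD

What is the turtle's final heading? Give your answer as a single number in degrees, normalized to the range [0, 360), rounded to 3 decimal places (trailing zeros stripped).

Executing turtle program step by step:
Start: pos=(0,0), heading=0, pen down
FD 7: (0,0) -> (7,0) [heading=0, draw]
LT 180: heading 0 -> 180
FD 4: (7,0) -> (3,0) [heading=180, draw]
LT 90: heading 180 -> 270
LT 180: heading 270 -> 90
REPEAT 5 [
  -- iteration 1/5 --
  FD 14: (3,0) -> (3,14) [heading=90, draw]
  FD 11: (3,14) -> (3,25) [heading=90, draw]
  -- iteration 2/5 --
  FD 14: (3,25) -> (3,39) [heading=90, draw]
  FD 11: (3,39) -> (3,50) [heading=90, draw]
  -- iteration 3/5 --
  FD 14: (3,50) -> (3,64) [heading=90, draw]
  FD 11: (3,64) -> (3,75) [heading=90, draw]
  -- iteration 4/5 --
  FD 14: (3,75) -> (3,89) [heading=90, draw]
  FD 11: (3,89) -> (3,100) [heading=90, draw]
  -- iteration 5/5 --
  FD 14: (3,100) -> (3,114) [heading=90, draw]
  FD 11: (3,114) -> (3,125) [heading=90, draw]
]
BK 7: (3,125) -> (3,118) [heading=90, draw]
FD 4: (3,118) -> (3,122) [heading=90, draw]
RT 270: heading 90 -> 180
FD 12: (3,122) -> (-9,122) [heading=180, draw]
PD: pen down
Final: pos=(-9,122), heading=180, 15 segment(s) drawn

Answer: 180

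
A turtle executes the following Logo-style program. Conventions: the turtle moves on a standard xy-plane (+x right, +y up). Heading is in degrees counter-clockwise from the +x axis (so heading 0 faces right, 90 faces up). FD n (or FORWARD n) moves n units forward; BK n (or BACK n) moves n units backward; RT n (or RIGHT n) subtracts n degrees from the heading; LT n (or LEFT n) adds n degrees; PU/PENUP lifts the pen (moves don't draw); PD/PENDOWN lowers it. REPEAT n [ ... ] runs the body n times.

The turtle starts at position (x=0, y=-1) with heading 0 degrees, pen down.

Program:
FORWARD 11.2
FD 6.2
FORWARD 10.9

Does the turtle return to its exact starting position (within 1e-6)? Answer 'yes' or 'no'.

Executing turtle program step by step:
Start: pos=(0,-1), heading=0, pen down
FD 11.2: (0,-1) -> (11.2,-1) [heading=0, draw]
FD 6.2: (11.2,-1) -> (17.4,-1) [heading=0, draw]
FD 10.9: (17.4,-1) -> (28.3,-1) [heading=0, draw]
Final: pos=(28.3,-1), heading=0, 3 segment(s) drawn

Start position: (0, -1)
Final position: (28.3, -1)
Distance = 28.3; >= 1e-6 -> NOT closed

Answer: no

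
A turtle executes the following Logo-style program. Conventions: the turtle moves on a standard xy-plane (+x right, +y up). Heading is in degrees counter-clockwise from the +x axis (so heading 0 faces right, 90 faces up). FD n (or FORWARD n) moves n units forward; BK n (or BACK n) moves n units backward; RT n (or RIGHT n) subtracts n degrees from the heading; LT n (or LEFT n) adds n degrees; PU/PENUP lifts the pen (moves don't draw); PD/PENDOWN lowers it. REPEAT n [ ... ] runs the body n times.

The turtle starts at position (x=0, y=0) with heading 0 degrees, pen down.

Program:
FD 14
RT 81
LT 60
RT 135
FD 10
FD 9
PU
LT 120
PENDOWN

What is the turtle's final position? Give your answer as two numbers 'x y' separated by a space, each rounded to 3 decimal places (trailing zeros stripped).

Executing turtle program step by step:
Start: pos=(0,0), heading=0, pen down
FD 14: (0,0) -> (14,0) [heading=0, draw]
RT 81: heading 0 -> 279
LT 60: heading 279 -> 339
RT 135: heading 339 -> 204
FD 10: (14,0) -> (4.865,-4.067) [heading=204, draw]
FD 9: (4.865,-4.067) -> (-3.357,-7.728) [heading=204, draw]
PU: pen up
LT 120: heading 204 -> 324
PD: pen down
Final: pos=(-3.357,-7.728), heading=324, 3 segment(s) drawn

Answer: -3.357 -7.728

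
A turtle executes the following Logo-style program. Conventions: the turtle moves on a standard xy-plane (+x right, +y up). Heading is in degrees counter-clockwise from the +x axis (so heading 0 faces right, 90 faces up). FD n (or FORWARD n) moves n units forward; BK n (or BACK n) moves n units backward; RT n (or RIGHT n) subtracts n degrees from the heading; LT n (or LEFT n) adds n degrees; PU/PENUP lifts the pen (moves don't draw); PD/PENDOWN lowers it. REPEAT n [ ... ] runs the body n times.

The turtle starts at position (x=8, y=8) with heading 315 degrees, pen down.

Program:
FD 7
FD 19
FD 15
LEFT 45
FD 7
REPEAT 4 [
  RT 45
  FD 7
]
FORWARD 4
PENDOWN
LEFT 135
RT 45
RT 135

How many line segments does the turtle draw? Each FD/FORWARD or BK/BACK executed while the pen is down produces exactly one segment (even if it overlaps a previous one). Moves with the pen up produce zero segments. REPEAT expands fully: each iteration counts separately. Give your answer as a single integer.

Answer: 9

Derivation:
Executing turtle program step by step:
Start: pos=(8,8), heading=315, pen down
FD 7: (8,8) -> (12.95,3.05) [heading=315, draw]
FD 19: (12.95,3.05) -> (26.385,-10.385) [heading=315, draw]
FD 15: (26.385,-10.385) -> (36.991,-20.991) [heading=315, draw]
LT 45: heading 315 -> 0
FD 7: (36.991,-20.991) -> (43.991,-20.991) [heading=0, draw]
REPEAT 4 [
  -- iteration 1/4 --
  RT 45: heading 0 -> 315
  FD 7: (43.991,-20.991) -> (48.941,-25.941) [heading=315, draw]
  -- iteration 2/4 --
  RT 45: heading 315 -> 270
  FD 7: (48.941,-25.941) -> (48.941,-32.941) [heading=270, draw]
  -- iteration 3/4 --
  RT 45: heading 270 -> 225
  FD 7: (48.941,-32.941) -> (43.991,-37.891) [heading=225, draw]
  -- iteration 4/4 --
  RT 45: heading 225 -> 180
  FD 7: (43.991,-37.891) -> (36.991,-37.891) [heading=180, draw]
]
FD 4: (36.991,-37.891) -> (32.991,-37.891) [heading=180, draw]
PD: pen down
LT 135: heading 180 -> 315
RT 45: heading 315 -> 270
RT 135: heading 270 -> 135
Final: pos=(32.991,-37.891), heading=135, 9 segment(s) drawn
Segments drawn: 9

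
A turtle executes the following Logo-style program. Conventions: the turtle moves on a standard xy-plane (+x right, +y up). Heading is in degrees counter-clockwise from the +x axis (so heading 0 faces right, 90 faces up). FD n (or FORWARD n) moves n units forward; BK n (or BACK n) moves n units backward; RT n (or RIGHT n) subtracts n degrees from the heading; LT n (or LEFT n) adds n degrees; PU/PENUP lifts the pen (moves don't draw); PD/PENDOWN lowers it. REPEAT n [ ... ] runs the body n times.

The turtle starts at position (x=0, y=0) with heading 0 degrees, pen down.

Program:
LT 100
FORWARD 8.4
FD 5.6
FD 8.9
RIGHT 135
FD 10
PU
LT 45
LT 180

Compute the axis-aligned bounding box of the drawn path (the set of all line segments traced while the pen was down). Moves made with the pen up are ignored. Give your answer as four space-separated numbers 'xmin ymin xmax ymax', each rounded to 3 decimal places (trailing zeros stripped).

Executing turtle program step by step:
Start: pos=(0,0), heading=0, pen down
LT 100: heading 0 -> 100
FD 8.4: (0,0) -> (-1.459,8.272) [heading=100, draw]
FD 5.6: (-1.459,8.272) -> (-2.431,13.787) [heading=100, draw]
FD 8.9: (-2.431,13.787) -> (-3.977,22.552) [heading=100, draw]
RT 135: heading 100 -> 325
FD 10: (-3.977,22.552) -> (4.215,16.816) [heading=325, draw]
PU: pen up
LT 45: heading 325 -> 10
LT 180: heading 10 -> 190
Final: pos=(4.215,16.816), heading=190, 4 segment(s) drawn

Segment endpoints: x in {-3.977, -2.431, -1.459, 0, 4.215}, y in {0, 8.272, 13.787, 16.816, 22.552}
xmin=-3.977, ymin=0, xmax=4.215, ymax=22.552

Answer: -3.977 0 4.215 22.552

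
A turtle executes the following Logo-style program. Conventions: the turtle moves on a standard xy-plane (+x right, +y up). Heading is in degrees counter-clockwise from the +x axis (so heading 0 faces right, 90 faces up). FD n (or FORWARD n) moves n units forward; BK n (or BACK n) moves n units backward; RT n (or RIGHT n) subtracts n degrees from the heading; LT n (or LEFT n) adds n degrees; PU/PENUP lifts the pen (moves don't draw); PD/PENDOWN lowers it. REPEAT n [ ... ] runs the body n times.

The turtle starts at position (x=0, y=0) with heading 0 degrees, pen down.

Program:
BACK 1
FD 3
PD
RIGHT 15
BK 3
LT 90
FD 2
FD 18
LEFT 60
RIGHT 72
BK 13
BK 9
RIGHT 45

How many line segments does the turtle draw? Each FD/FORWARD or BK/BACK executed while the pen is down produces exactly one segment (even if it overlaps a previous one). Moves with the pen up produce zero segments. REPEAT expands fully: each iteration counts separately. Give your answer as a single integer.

Executing turtle program step by step:
Start: pos=(0,0), heading=0, pen down
BK 1: (0,0) -> (-1,0) [heading=0, draw]
FD 3: (-1,0) -> (2,0) [heading=0, draw]
PD: pen down
RT 15: heading 0 -> 345
BK 3: (2,0) -> (-0.898,0.776) [heading=345, draw]
LT 90: heading 345 -> 75
FD 2: (-0.898,0.776) -> (-0.38,2.708) [heading=75, draw]
FD 18: (-0.38,2.708) -> (4.279,20.095) [heading=75, draw]
LT 60: heading 75 -> 135
RT 72: heading 135 -> 63
BK 13: (4.279,20.095) -> (-1.623,8.512) [heading=63, draw]
BK 9: (-1.623,8.512) -> (-5.709,0.493) [heading=63, draw]
RT 45: heading 63 -> 18
Final: pos=(-5.709,0.493), heading=18, 7 segment(s) drawn
Segments drawn: 7

Answer: 7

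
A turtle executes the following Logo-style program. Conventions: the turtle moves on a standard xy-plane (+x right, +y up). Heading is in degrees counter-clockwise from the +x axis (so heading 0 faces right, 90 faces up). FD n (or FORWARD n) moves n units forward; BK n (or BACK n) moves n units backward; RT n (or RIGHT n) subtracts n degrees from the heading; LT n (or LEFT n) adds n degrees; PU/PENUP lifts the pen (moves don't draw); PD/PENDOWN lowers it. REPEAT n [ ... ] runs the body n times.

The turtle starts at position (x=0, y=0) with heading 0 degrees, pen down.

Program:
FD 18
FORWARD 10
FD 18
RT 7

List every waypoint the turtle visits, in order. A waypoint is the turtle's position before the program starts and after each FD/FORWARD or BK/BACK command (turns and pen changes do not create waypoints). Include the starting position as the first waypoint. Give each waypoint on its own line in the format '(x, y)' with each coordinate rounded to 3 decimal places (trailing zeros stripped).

Executing turtle program step by step:
Start: pos=(0,0), heading=0, pen down
FD 18: (0,0) -> (18,0) [heading=0, draw]
FD 10: (18,0) -> (28,0) [heading=0, draw]
FD 18: (28,0) -> (46,0) [heading=0, draw]
RT 7: heading 0 -> 353
Final: pos=(46,0), heading=353, 3 segment(s) drawn
Waypoints (4 total):
(0, 0)
(18, 0)
(28, 0)
(46, 0)

Answer: (0, 0)
(18, 0)
(28, 0)
(46, 0)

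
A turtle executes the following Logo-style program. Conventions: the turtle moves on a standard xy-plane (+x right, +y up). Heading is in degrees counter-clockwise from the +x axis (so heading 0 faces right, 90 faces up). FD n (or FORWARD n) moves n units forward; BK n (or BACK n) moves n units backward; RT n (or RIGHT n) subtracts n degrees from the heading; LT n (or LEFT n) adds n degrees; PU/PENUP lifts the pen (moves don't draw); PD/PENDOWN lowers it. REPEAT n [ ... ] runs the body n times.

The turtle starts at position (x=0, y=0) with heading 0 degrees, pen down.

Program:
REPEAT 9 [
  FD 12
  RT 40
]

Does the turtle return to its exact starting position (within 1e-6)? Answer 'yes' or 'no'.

Answer: yes

Derivation:
Executing turtle program step by step:
Start: pos=(0,0), heading=0, pen down
REPEAT 9 [
  -- iteration 1/9 --
  FD 12: (0,0) -> (12,0) [heading=0, draw]
  RT 40: heading 0 -> 320
  -- iteration 2/9 --
  FD 12: (12,0) -> (21.193,-7.713) [heading=320, draw]
  RT 40: heading 320 -> 280
  -- iteration 3/9 --
  FD 12: (21.193,-7.713) -> (23.276,-19.531) [heading=280, draw]
  RT 40: heading 280 -> 240
  -- iteration 4/9 --
  FD 12: (23.276,-19.531) -> (17.276,-29.923) [heading=240, draw]
  RT 40: heading 240 -> 200
  -- iteration 5/9 --
  FD 12: (17.276,-29.923) -> (6,-34.028) [heading=200, draw]
  RT 40: heading 200 -> 160
  -- iteration 6/9 --
  FD 12: (6,-34.028) -> (-5.276,-29.923) [heading=160, draw]
  RT 40: heading 160 -> 120
  -- iteration 7/9 --
  FD 12: (-5.276,-29.923) -> (-11.276,-19.531) [heading=120, draw]
  RT 40: heading 120 -> 80
  -- iteration 8/9 --
  FD 12: (-11.276,-19.531) -> (-9.193,-7.713) [heading=80, draw]
  RT 40: heading 80 -> 40
  -- iteration 9/9 --
  FD 12: (-9.193,-7.713) -> (0,0) [heading=40, draw]
  RT 40: heading 40 -> 0
]
Final: pos=(0,0), heading=0, 9 segment(s) drawn

Start position: (0, 0)
Final position: (0, 0)
Distance = 0; < 1e-6 -> CLOSED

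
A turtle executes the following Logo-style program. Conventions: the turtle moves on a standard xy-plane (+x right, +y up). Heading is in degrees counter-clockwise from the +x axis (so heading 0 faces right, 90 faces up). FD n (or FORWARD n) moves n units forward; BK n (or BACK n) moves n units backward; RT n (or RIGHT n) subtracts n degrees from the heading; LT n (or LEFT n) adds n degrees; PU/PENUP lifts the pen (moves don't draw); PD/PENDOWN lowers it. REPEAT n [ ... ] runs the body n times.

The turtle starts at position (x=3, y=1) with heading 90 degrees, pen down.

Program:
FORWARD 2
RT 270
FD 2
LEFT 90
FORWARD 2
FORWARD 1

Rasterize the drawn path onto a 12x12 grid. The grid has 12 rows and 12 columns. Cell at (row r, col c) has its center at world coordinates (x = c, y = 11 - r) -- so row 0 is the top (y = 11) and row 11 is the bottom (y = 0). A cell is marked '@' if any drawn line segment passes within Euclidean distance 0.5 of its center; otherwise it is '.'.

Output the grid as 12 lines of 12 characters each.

Answer: ............
............
............
............
............
............
............
............
.@@@........
.@.@........
.@.@........
.@..........

Derivation:
Segment 0: (3,1) -> (3,3)
Segment 1: (3,3) -> (1,3)
Segment 2: (1,3) -> (1,1)
Segment 3: (1,1) -> (1,-0)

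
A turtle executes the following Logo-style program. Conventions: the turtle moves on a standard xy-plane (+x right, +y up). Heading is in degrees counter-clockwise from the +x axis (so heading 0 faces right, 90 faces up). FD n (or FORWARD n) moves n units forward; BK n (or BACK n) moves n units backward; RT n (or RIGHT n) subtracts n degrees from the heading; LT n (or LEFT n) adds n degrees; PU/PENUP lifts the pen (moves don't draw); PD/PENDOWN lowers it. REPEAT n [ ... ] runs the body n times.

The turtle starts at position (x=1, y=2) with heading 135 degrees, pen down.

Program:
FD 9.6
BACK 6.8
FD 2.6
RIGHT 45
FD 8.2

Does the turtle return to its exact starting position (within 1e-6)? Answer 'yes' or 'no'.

Executing turtle program step by step:
Start: pos=(1,2), heading=135, pen down
FD 9.6: (1,2) -> (-5.788,8.788) [heading=135, draw]
BK 6.8: (-5.788,8.788) -> (-0.98,3.98) [heading=135, draw]
FD 2.6: (-0.98,3.98) -> (-2.818,5.818) [heading=135, draw]
RT 45: heading 135 -> 90
FD 8.2: (-2.818,5.818) -> (-2.818,14.018) [heading=90, draw]
Final: pos=(-2.818,14.018), heading=90, 4 segment(s) drawn

Start position: (1, 2)
Final position: (-2.818, 14.018)
Distance = 12.61; >= 1e-6 -> NOT closed

Answer: no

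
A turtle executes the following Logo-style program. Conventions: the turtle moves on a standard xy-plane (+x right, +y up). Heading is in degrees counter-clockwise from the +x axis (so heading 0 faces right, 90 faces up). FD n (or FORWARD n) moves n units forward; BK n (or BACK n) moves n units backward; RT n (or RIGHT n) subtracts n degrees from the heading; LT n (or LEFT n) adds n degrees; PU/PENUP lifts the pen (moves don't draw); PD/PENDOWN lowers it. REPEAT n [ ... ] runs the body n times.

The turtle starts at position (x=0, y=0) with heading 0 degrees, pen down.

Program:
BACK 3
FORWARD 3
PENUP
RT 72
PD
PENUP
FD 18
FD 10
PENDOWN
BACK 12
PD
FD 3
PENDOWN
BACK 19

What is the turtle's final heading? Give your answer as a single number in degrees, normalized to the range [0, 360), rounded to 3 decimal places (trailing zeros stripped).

Executing turtle program step by step:
Start: pos=(0,0), heading=0, pen down
BK 3: (0,0) -> (-3,0) [heading=0, draw]
FD 3: (-3,0) -> (0,0) [heading=0, draw]
PU: pen up
RT 72: heading 0 -> 288
PD: pen down
PU: pen up
FD 18: (0,0) -> (5.562,-17.119) [heading=288, move]
FD 10: (5.562,-17.119) -> (8.652,-26.63) [heading=288, move]
PD: pen down
BK 12: (8.652,-26.63) -> (4.944,-15.217) [heading=288, draw]
PD: pen down
FD 3: (4.944,-15.217) -> (5.871,-18.07) [heading=288, draw]
PD: pen down
BK 19: (5.871,-18.07) -> (0,0) [heading=288, draw]
Final: pos=(0,0), heading=288, 5 segment(s) drawn

Answer: 288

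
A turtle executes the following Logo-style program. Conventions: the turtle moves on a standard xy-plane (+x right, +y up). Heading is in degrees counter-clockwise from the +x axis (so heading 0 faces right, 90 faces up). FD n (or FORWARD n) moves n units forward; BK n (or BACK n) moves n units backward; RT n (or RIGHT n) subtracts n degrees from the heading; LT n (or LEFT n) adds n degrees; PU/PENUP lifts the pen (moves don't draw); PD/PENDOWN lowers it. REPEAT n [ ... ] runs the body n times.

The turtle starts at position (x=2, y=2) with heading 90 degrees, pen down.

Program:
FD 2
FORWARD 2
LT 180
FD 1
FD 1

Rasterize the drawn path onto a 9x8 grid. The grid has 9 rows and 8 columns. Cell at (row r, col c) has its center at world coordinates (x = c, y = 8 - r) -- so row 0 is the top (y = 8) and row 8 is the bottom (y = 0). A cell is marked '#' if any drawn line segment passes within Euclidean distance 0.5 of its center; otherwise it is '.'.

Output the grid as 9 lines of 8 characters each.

Answer: ........
........
..#.....
..#.....
..#.....
..#.....
..#.....
........
........

Derivation:
Segment 0: (2,2) -> (2,4)
Segment 1: (2,4) -> (2,6)
Segment 2: (2,6) -> (2,5)
Segment 3: (2,5) -> (2,4)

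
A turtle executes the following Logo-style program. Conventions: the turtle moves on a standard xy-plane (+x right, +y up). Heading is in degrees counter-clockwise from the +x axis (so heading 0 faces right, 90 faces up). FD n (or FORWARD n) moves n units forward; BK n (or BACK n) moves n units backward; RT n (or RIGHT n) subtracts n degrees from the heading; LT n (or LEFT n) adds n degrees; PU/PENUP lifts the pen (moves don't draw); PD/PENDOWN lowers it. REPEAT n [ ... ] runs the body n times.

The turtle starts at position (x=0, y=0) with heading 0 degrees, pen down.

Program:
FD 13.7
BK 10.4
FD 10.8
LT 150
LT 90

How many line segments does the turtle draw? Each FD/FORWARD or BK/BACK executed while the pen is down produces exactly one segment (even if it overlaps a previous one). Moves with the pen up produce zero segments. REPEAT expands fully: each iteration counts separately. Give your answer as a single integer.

Answer: 3

Derivation:
Executing turtle program step by step:
Start: pos=(0,0), heading=0, pen down
FD 13.7: (0,0) -> (13.7,0) [heading=0, draw]
BK 10.4: (13.7,0) -> (3.3,0) [heading=0, draw]
FD 10.8: (3.3,0) -> (14.1,0) [heading=0, draw]
LT 150: heading 0 -> 150
LT 90: heading 150 -> 240
Final: pos=(14.1,0), heading=240, 3 segment(s) drawn
Segments drawn: 3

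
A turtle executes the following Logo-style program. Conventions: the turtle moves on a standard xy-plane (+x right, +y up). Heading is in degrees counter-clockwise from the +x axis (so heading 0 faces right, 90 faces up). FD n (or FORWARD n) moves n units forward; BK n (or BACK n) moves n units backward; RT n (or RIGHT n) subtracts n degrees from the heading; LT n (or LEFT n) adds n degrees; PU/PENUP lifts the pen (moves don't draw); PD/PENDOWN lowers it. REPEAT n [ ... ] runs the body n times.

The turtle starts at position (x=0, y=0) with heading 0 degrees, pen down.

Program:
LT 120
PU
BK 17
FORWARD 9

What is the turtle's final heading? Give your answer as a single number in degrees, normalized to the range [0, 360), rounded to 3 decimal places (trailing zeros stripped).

Executing turtle program step by step:
Start: pos=(0,0), heading=0, pen down
LT 120: heading 0 -> 120
PU: pen up
BK 17: (0,0) -> (8.5,-14.722) [heading=120, move]
FD 9: (8.5,-14.722) -> (4,-6.928) [heading=120, move]
Final: pos=(4,-6.928), heading=120, 0 segment(s) drawn

Answer: 120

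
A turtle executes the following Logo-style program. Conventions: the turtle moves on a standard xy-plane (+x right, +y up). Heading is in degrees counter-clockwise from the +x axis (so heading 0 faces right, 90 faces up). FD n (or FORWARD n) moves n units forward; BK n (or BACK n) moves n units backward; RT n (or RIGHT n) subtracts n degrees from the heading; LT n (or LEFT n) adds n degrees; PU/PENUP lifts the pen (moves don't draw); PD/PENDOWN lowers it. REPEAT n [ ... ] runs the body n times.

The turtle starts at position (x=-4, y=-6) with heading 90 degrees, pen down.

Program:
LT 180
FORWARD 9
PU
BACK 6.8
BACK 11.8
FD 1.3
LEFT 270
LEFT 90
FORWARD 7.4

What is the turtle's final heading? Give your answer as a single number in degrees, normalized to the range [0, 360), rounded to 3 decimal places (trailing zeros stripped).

Executing turtle program step by step:
Start: pos=(-4,-6), heading=90, pen down
LT 180: heading 90 -> 270
FD 9: (-4,-6) -> (-4,-15) [heading=270, draw]
PU: pen up
BK 6.8: (-4,-15) -> (-4,-8.2) [heading=270, move]
BK 11.8: (-4,-8.2) -> (-4,3.6) [heading=270, move]
FD 1.3: (-4,3.6) -> (-4,2.3) [heading=270, move]
LT 270: heading 270 -> 180
LT 90: heading 180 -> 270
FD 7.4: (-4,2.3) -> (-4,-5.1) [heading=270, move]
Final: pos=(-4,-5.1), heading=270, 1 segment(s) drawn

Answer: 270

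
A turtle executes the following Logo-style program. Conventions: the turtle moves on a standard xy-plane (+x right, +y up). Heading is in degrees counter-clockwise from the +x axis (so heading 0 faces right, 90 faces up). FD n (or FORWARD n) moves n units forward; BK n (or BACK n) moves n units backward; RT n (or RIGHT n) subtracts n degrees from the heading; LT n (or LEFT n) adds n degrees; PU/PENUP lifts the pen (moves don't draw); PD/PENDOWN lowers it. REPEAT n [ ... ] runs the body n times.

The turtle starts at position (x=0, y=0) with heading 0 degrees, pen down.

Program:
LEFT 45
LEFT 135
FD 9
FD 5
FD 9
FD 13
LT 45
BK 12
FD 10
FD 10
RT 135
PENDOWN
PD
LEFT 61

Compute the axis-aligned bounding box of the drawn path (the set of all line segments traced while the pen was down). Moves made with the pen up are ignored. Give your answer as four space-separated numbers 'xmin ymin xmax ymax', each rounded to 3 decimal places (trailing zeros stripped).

Answer: -41.657 -5.657 0 8.485

Derivation:
Executing turtle program step by step:
Start: pos=(0,0), heading=0, pen down
LT 45: heading 0 -> 45
LT 135: heading 45 -> 180
FD 9: (0,0) -> (-9,0) [heading=180, draw]
FD 5: (-9,0) -> (-14,0) [heading=180, draw]
FD 9: (-14,0) -> (-23,0) [heading=180, draw]
FD 13: (-23,0) -> (-36,0) [heading=180, draw]
LT 45: heading 180 -> 225
BK 12: (-36,0) -> (-27.515,8.485) [heading=225, draw]
FD 10: (-27.515,8.485) -> (-34.586,1.414) [heading=225, draw]
FD 10: (-34.586,1.414) -> (-41.657,-5.657) [heading=225, draw]
RT 135: heading 225 -> 90
PD: pen down
PD: pen down
LT 61: heading 90 -> 151
Final: pos=(-41.657,-5.657), heading=151, 7 segment(s) drawn

Segment endpoints: x in {-41.657, -36, -34.586, -27.515, -23, -14, -9, 0}, y in {-5.657, 0, 0, 0, 0, 0, 1.414, 8.485}
xmin=-41.657, ymin=-5.657, xmax=0, ymax=8.485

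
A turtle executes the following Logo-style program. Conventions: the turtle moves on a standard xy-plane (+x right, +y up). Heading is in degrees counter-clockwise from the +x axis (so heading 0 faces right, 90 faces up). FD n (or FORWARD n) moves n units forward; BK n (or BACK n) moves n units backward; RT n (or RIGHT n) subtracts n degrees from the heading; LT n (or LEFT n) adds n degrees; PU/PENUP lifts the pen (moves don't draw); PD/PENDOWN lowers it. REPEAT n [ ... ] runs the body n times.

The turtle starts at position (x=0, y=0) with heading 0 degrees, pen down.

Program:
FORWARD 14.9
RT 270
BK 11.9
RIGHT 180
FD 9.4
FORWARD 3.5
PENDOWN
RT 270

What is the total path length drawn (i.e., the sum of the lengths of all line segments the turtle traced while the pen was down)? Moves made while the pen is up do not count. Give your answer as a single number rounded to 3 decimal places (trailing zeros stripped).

Executing turtle program step by step:
Start: pos=(0,0), heading=0, pen down
FD 14.9: (0,0) -> (14.9,0) [heading=0, draw]
RT 270: heading 0 -> 90
BK 11.9: (14.9,0) -> (14.9,-11.9) [heading=90, draw]
RT 180: heading 90 -> 270
FD 9.4: (14.9,-11.9) -> (14.9,-21.3) [heading=270, draw]
FD 3.5: (14.9,-21.3) -> (14.9,-24.8) [heading=270, draw]
PD: pen down
RT 270: heading 270 -> 0
Final: pos=(14.9,-24.8), heading=0, 4 segment(s) drawn

Segment lengths:
  seg 1: (0,0) -> (14.9,0), length = 14.9
  seg 2: (14.9,0) -> (14.9,-11.9), length = 11.9
  seg 3: (14.9,-11.9) -> (14.9,-21.3), length = 9.4
  seg 4: (14.9,-21.3) -> (14.9,-24.8), length = 3.5
Total = 39.7

Answer: 39.7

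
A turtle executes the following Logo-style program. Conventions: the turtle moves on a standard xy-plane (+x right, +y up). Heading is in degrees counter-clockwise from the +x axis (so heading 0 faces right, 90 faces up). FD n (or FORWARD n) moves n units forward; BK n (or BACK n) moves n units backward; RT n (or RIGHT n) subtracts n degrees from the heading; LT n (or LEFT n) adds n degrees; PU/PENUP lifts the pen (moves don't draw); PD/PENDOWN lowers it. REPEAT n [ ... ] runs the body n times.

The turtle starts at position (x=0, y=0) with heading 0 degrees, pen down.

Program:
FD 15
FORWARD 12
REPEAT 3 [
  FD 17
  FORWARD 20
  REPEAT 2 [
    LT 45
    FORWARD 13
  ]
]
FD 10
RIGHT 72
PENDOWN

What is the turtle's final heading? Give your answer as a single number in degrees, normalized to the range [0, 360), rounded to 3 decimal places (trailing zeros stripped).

Answer: 198

Derivation:
Executing turtle program step by step:
Start: pos=(0,0), heading=0, pen down
FD 15: (0,0) -> (15,0) [heading=0, draw]
FD 12: (15,0) -> (27,0) [heading=0, draw]
REPEAT 3 [
  -- iteration 1/3 --
  FD 17: (27,0) -> (44,0) [heading=0, draw]
  FD 20: (44,0) -> (64,0) [heading=0, draw]
  REPEAT 2 [
    -- iteration 1/2 --
    LT 45: heading 0 -> 45
    FD 13: (64,0) -> (73.192,9.192) [heading=45, draw]
    -- iteration 2/2 --
    LT 45: heading 45 -> 90
    FD 13: (73.192,9.192) -> (73.192,22.192) [heading=90, draw]
  ]
  -- iteration 2/3 --
  FD 17: (73.192,22.192) -> (73.192,39.192) [heading=90, draw]
  FD 20: (73.192,39.192) -> (73.192,59.192) [heading=90, draw]
  REPEAT 2 [
    -- iteration 1/2 --
    LT 45: heading 90 -> 135
    FD 13: (73.192,59.192) -> (64,68.385) [heading=135, draw]
    -- iteration 2/2 --
    LT 45: heading 135 -> 180
    FD 13: (64,68.385) -> (51,68.385) [heading=180, draw]
  ]
  -- iteration 3/3 --
  FD 17: (51,68.385) -> (34,68.385) [heading=180, draw]
  FD 20: (34,68.385) -> (14,68.385) [heading=180, draw]
  REPEAT 2 [
    -- iteration 1/2 --
    LT 45: heading 180 -> 225
    FD 13: (14,68.385) -> (4.808,59.192) [heading=225, draw]
    -- iteration 2/2 --
    LT 45: heading 225 -> 270
    FD 13: (4.808,59.192) -> (4.808,46.192) [heading=270, draw]
  ]
]
FD 10: (4.808,46.192) -> (4.808,36.192) [heading=270, draw]
RT 72: heading 270 -> 198
PD: pen down
Final: pos=(4.808,36.192), heading=198, 15 segment(s) drawn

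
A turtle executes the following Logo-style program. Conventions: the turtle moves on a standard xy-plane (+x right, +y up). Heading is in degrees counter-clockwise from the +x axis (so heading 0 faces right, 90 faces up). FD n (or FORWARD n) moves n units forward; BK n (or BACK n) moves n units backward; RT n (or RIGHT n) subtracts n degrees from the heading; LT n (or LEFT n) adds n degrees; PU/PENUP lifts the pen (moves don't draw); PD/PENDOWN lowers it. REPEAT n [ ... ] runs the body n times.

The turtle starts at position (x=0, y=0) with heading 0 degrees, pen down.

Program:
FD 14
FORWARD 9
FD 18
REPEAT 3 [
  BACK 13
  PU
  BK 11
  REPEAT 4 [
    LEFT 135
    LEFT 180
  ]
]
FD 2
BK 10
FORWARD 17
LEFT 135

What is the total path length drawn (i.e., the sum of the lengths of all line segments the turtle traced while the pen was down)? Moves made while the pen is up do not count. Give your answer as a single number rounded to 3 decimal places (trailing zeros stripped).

Answer: 54

Derivation:
Executing turtle program step by step:
Start: pos=(0,0), heading=0, pen down
FD 14: (0,0) -> (14,0) [heading=0, draw]
FD 9: (14,0) -> (23,0) [heading=0, draw]
FD 18: (23,0) -> (41,0) [heading=0, draw]
REPEAT 3 [
  -- iteration 1/3 --
  BK 13: (41,0) -> (28,0) [heading=0, draw]
  PU: pen up
  BK 11: (28,0) -> (17,0) [heading=0, move]
  REPEAT 4 [
    -- iteration 1/4 --
    LT 135: heading 0 -> 135
    LT 180: heading 135 -> 315
    -- iteration 2/4 --
    LT 135: heading 315 -> 90
    LT 180: heading 90 -> 270
    -- iteration 3/4 --
    LT 135: heading 270 -> 45
    LT 180: heading 45 -> 225
    -- iteration 4/4 --
    LT 135: heading 225 -> 0
    LT 180: heading 0 -> 180
  ]
  -- iteration 2/3 --
  BK 13: (17,0) -> (30,0) [heading=180, move]
  PU: pen up
  BK 11: (30,0) -> (41,0) [heading=180, move]
  REPEAT 4 [
    -- iteration 1/4 --
    LT 135: heading 180 -> 315
    LT 180: heading 315 -> 135
    -- iteration 2/4 --
    LT 135: heading 135 -> 270
    LT 180: heading 270 -> 90
    -- iteration 3/4 --
    LT 135: heading 90 -> 225
    LT 180: heading 225 -> 45
    -- iteration 4/4 --
    LT 135: heading 45 -> 180
    LT 180: heading 180 -> 0
  ]
  -- iteration 3/3 --
  BK 13: (41,0) -> (28,0) [heading=0, move]
  PU: pen up
  BK 11: (28,0) -> (17,0) [heading=0, move]
  REPEAT 4 [
    -- iteration 1/4 --
    LT 135: heading 0 -> 135
    LT 180: heading 135 -> 315
    -- iteration 2/4 --
    LT 135: heading 315 -> 90
    LT 180: heading 90 -> 270
    -- iteration 3/4 --
    LT 135: heading 270 -> 45
    LT 180: heading 45 -> 225
    -- iteration 4/4 --
    LT 135: heading 225 -> 0
    LT 180: heading 0 -> 180
  ]
]
FD 2: (17,0) -> (15,0) [heading=180, move]
BK 10: (15,0) -> (25,0) [heading=180, move]
FD 17: (25,0) -> (8,0) [heading=180, move]
LT 135: heading 180 -> 315
Final: pos=(8,0), heading=315, 4 segment(s) drawn

Segment lengths:
  seg 1: (0,0) -> (14,0), length = 14
  seg 2: (14,0) -> (23,0), length = 9
  seg 3: (23,0) -> (41,0), length = 18
  seg 4: (41,0) -> (28,0), length = 13
Total = 54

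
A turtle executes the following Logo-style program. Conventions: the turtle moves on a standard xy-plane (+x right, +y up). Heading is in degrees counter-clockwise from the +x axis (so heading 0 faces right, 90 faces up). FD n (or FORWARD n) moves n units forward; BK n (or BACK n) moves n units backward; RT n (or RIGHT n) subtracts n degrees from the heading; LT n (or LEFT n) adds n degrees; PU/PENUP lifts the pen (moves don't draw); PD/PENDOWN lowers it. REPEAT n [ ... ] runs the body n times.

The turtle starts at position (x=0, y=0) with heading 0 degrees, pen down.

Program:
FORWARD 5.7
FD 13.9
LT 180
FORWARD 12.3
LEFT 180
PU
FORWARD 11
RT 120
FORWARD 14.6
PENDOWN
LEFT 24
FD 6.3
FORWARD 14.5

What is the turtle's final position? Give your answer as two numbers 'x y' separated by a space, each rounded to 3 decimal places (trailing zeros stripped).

Answer: 8.826 -33.33

Derivation:
Executing turtle program step by step:
Start: pos=(0,0), heading=0, pen down
FD 5.7: (0,0) -> (5.7,0) [heading=0, draw]
FD 13.9: (5.7,0) -> (19.6,0) [heading=0, draw]
LT 180: heading 0 -> 180
FD 12.3: (19.6,0) -> (7.3,0) [heading=180, draw]
LT 180: heading 180 -> 0
PU: pen up
FD 11: (7.3,0) -> (18.3,0) [heading=0, move]
RT 120: heading 0 -> 240
FD 14.6: (18.3,0) -> (11,-12.644) [heading=240, move]
PD: pen down
LT 24: heading 240 -> 264
FD 6.3: (11,-12.644) -> (10.341,-18.909) [heading=264, draw]
FD 14.5: (10.341,-18.909) -> (8.826,-33.33) [heading=264, draw]
Final: pos=(8.826,-33.33), heading=264, 5 segment(s) drawn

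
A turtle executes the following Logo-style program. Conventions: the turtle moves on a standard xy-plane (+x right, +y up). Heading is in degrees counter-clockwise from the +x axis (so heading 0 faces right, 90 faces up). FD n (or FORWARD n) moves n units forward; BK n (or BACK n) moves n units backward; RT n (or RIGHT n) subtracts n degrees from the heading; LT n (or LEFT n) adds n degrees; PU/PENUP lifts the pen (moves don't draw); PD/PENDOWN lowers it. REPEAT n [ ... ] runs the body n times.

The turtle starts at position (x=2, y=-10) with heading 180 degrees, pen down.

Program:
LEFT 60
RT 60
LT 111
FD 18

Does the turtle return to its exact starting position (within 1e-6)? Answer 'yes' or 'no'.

Executing turtle program step by step:
Start: pos=(2,-10), heading=180, pen down
LT 60: heading 180 -> 240
RT 60: heading 240 -> 180
LT 111: heading 180 -> 291
FD 18: (2,-10) -> (8.451,-26.804) [heading=291, draw]
Final: pos=(8.451,-26.804), heading=291, 1 segment(s) drawn

Start position: (2, -10)
Final position: (8.451, -26.804)
Distance = 18; >= 1e-6 -> NOT closed

Answer: no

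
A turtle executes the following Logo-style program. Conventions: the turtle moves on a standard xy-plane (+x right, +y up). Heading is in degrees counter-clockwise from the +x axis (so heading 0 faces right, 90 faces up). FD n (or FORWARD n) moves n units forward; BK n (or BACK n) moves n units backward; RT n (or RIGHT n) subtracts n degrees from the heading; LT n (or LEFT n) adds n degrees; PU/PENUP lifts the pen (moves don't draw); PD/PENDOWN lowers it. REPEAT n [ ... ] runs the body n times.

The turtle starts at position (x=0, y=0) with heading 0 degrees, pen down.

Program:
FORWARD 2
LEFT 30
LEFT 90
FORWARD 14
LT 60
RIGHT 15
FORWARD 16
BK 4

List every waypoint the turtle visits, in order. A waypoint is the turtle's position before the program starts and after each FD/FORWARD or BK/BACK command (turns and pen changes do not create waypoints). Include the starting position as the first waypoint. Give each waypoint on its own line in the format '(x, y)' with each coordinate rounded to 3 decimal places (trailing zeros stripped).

Executing turtle program step by step:
Start: pos=(0,0), heading=0, pen down
FD 2: (0,0) -> (2,0) [heading=0, draw]
LT 30: heading 0 -> 30
LT 90: heading 30 -> 120
FD 14: (2,0) -> (-5,12.124) [heading=120, draw]
LT 60: heading 120 -> 180
RT 15: heading 180 -> 165
FD 16: (-5,12.124) -> (-20.455,16.265) [heading=165, draw]
BK 4: (-20.455,16.265) -> (-16.591,15.23) [heading=165, draw]
Final: pos=(-16.591,15.23), heading=165, 4 segment(s) drawn
Waypoints (5 total):
(0, 0)
(2, 0)
(-5, 12.124)
(-20.455, 16.265)
(-16.591, 15.23)

Answer: (0, 0)
(2, 0)
(-5, 12.124)
(-20.455, 16.265)
(-16.591, 15.23)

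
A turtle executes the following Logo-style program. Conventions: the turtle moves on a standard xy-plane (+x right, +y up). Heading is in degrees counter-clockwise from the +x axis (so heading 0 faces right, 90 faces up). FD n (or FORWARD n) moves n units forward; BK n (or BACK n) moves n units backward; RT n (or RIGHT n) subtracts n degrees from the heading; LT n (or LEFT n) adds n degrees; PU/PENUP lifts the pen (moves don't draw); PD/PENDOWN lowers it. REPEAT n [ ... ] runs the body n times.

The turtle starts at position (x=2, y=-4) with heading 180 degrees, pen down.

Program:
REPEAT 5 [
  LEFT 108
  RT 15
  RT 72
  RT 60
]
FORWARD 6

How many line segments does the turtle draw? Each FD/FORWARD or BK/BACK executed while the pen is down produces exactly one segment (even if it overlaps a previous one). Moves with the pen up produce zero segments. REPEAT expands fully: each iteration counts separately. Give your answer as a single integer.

Answer: 1

Derivation:
Executing turtle program step by step:
Start: pos=(2,-4), heading=180, pen down
REPEAT 5 [
  -- iteration 1/5 --
  LT 108: heading 180 -> 288
  RT 15: heading 288 -> 273
  RT 72: heading 273 -> 201
  RT 60: heading 201 -> 141
  -- iteration 2/5 --
  LT 108: heading 141 -> 249
  RT 15: heading 249 -> 234
  RT 72: heading 234 -> 162
  RT 60: heading 162 -> 102
  -- iteration 3/5 --
  LT 108: heading 102 -> 210
  RT 15: heading 210 -> 195
  RT 72: heading 195 -> 123
  RT 60: heading 123 -> 63
  -- iteration 4/5 --
  LT 108: heading 63 -> 171
  RT 15: heading 171 -> 156
  RT 72: heading 156 -> 84
  RT 60: heading 84 -> 24
  -- iteration 5/5 --
  LT 108: heading 24 -> 132
  RT 15: heading 132 -> 117
  RT 72: heading 117 -> 45
  RT 60: heading 45 -> 345
]
FD 6: (2,-4) -> (7.796,-5.553) [heading=345, draw]
Final: pos=(7.796,-5.553), heading=345, 1 segment(s) drawn
Segments drawn: 1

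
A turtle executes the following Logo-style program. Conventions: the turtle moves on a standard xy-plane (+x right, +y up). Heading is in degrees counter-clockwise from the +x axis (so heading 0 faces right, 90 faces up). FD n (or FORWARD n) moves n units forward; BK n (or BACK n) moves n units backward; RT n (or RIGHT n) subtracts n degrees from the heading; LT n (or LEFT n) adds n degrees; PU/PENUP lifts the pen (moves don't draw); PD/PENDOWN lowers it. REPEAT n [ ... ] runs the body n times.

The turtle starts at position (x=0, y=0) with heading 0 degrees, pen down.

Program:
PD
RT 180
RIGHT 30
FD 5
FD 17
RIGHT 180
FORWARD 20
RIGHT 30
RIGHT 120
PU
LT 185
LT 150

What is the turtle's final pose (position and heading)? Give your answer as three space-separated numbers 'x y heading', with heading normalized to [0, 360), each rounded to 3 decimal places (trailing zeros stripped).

Executing turtle program step by step:
Start: pos=(0,0), heading=0, pen down
PD: pen down
RT 180: heading 0 -> 180
RT 30: heading 180 -> 150
FD 5: (0,0) -> (-4.33,2.5) [heading=150, draw]
FD 17: (-4.33,2.5) -> (-19.053,11) [heading=150, draw]
RT 180: heading 150 -> 330
FD 20: (-19.053,11) -> (-1.732,1) [heading=330, draw]
RT 30: heading 330 -> 300
RT 120: heading 300 -> 180
PU: pen up
LT 185: heading 180 -> 5
LT 150: heading 5 -> 155
Final: pos=(-1.732,1), heading=155, 3 segment(s) drawn

Answer: -1.732 1 155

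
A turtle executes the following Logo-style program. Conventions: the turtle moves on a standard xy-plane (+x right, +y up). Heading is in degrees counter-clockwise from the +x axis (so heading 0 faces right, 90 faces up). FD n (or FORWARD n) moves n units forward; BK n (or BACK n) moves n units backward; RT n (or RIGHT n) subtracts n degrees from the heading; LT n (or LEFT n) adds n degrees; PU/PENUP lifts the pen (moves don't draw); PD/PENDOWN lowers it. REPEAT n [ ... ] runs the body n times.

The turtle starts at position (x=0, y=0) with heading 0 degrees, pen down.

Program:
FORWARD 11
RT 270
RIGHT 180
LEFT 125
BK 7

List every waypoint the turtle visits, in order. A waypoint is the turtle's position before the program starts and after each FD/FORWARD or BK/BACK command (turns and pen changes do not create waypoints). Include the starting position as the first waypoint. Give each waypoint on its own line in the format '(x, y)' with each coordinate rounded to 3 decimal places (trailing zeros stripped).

Executing turtle program step by step:
Start: pos=(0,0), heading=0, pen down
FD 11: (0,0) -> (11,0) [heading=0, draw]
RT 270: heading 0 -> 90
RT 180: heading 90 -> 270
LT 125: heading 270 -> 35
BK 7: (11,0) -> (5.266,-4.015) [heading=35, draw]
Final: pos=(5.266,-4.015), heading=35, 2 segment(s) drawn
Waypoints (3 total):
(0, 0)
(11, 0)
(5.266, -4.015)

Answer: (0, 0)
(11, 0)
(5.266, -4.015)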